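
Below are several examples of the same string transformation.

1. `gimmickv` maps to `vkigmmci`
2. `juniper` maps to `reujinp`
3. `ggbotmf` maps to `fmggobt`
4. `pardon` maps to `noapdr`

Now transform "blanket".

telbnak

Looking at the pairs, the operation is to move the last 2 characters to the front (rotate right by 2), then swap each adjacent pair of characters (1↔2, 3↔4, ...).
Applying both steps to "blanket": "etblank", then "telbnak".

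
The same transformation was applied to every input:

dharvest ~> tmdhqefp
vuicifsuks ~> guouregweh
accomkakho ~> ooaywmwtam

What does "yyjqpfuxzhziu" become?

Looking at the pairs, the operation is to shift every letter 12 places forward in the alphabet (wrapping around), then move the first character to the end.
"yyjqpfuxzhziu" → "kkvcbrgjltlug" → "kvcbrgjltlugk".

kvcbrgjltlugk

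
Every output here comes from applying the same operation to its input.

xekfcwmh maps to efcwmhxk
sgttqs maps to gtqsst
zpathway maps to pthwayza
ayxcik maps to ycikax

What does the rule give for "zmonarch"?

mnarchzo

The transformation: move the first 2 characters to the end (rotate left by 2), then swap the first and last characters.
Applying that to "zmonarch" gives "mnarchzo".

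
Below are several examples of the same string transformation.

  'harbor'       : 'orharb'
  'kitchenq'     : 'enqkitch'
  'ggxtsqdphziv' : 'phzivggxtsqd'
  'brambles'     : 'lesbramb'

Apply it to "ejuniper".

What's happening: move the first character to the end, then swap the front and back halves of the string.
Applying that to "ejuniper" gives "perejuni".

perejuni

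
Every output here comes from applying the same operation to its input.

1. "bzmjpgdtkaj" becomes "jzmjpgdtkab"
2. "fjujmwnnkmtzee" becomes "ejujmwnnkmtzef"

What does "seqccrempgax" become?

xeqccrempgas

The transformation: swap the first and last characters.
For "seqccrempgax" the result is "xeqccrempgas".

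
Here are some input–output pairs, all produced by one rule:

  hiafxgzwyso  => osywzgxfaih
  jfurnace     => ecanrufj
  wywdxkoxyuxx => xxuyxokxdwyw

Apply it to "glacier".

The pattern: reverse the string.
Doing the same to "glacier": "reicalg".

reicalg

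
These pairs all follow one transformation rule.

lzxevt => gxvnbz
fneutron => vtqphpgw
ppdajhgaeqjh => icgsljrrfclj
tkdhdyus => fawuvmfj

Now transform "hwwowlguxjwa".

Each output is the input with this applied: shift every letter 2 places forward in the alphabet (wrapping around), then swap the front and back halves of the string.
For "hwwowlguxjwa", step one produces "jyyqyniwzlyc"; step two turns that into "iwzlycjyyqyn".

iwzlycjyyqyn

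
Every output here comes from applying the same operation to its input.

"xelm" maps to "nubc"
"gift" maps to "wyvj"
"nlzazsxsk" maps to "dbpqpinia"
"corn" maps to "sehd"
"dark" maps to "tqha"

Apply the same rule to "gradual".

whqtkqb

What's happening: shift every letter 10 places backward in the alphabet (wrapping around).
"gradual" → "whqtkqb".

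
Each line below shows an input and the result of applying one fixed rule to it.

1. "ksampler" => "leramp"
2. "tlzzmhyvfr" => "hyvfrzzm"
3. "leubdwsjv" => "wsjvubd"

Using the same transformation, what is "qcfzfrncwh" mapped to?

rncwhfzf

What's happening: delete the first 2 characters, then move the first 3 characters to the end (rotate left by 3).
Starting from "qcfzfrncwh": after the first operation, "fzfrncwh"; after the second, "rncwhfzf".
(Check on "ksampler": → "ampler" → "leramp" ✓)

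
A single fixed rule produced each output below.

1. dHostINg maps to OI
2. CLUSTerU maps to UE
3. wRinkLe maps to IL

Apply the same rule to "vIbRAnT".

The pattern: keep one character in every 3, starting at position 3 (positions 3rd, 6th, 9th, ...), then convert every letter to uppercase.
"vIbRAnT" → "BN".

BN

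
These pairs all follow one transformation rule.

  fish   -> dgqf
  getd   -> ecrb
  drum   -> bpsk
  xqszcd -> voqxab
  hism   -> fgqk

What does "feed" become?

In each case the input is transformed by: shift every letter 2 places backward in the alphabet (wrapping around).
For "feed" the result is "dccb".

dccb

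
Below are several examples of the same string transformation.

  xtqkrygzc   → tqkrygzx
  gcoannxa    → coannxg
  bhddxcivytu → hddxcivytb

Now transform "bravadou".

ravadob

The transformation: delete the last character, then move the first character to the end.
On "bravadou": the first step gives "bravado", and the second then gives "ravadob".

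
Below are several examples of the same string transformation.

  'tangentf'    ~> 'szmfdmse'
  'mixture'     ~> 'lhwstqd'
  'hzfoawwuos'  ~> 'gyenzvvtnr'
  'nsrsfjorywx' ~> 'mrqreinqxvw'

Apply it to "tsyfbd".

The transformation: shift every letter 1 place backward in the alphabet (wrapping around).
So "tsyfbd" becomes "srxeac".

srxeac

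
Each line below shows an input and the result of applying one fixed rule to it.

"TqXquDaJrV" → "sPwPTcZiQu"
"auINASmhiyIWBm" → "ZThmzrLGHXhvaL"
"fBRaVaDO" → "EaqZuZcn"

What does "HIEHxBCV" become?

ghdgWabu

The rule is to flip the case of every letter, then shift every letter 1 place backward in the alphabet (wrapping around).
Working it through for "HIEHxBCV": intermediate "hiehXbcv", final "ghdgWabu".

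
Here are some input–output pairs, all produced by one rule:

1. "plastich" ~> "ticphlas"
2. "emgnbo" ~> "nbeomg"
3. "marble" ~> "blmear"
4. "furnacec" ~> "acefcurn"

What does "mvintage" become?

tagmevin

The transformation: swap the first and last characters, then swap the front and back halves of the string.
For "mvintage", step one produces "evintagm"; step two turns that into "tagmevin".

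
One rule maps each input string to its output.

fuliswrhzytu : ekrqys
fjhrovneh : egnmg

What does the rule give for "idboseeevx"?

Rule — shift every letter 1 place backward in the alphabet (wrapping around), then keep every other character starting from the first (positions 1st, 3rd, 5th, ...).
Applying both steps to "idboseeevx": "hcanrddduw", then "hardu".

hardu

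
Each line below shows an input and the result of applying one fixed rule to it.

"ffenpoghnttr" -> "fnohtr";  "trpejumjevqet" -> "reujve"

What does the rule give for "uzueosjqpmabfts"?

zesqmbt

The pattern: keep every other character starting from the second (positions 2nd, 4th, 6th, ...).
For "uzueosjqpmabfts" the result is "zesqmbt".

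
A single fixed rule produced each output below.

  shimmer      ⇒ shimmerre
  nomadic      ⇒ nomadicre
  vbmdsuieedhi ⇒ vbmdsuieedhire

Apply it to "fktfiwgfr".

fktfiwgfrre

Rule — append "re".
"fktfiwgfr" → "fktfiwgfrre".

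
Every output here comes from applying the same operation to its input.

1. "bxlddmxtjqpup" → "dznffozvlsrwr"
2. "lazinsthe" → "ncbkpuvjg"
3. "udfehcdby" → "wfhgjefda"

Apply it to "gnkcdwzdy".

The rule is to shift every letter 2 places forward in the alphabet (wrapping around).
"gnkcdwzdy" → "ipmefybfa".

ipmefybfa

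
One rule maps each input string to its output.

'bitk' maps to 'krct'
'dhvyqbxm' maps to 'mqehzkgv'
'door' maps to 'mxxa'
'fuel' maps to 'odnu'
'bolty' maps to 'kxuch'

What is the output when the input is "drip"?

The rule is to shift every letter 9 places forward in the alphabet (wrapping around).
For "drip" the result is "mary".

mary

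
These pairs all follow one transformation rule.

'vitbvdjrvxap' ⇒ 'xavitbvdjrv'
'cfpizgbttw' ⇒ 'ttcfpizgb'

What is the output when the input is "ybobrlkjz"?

kjybobrl

The pattern: delete the last character, then move the last 2 characters to the front (rotate right by 2).
"ybobrlkjz" → "kjybobrl".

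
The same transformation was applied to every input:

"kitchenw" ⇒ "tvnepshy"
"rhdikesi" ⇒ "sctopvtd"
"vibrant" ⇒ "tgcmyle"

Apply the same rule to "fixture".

The pattern: shift every letter 11 places forward in the alphabet (wrapping around), then swap each adjacent pair of characters (1↔2, 3↔4, ...).
Applying both steps to "fixture": "qtiefcp", then "tqeicfp".

tqeicfp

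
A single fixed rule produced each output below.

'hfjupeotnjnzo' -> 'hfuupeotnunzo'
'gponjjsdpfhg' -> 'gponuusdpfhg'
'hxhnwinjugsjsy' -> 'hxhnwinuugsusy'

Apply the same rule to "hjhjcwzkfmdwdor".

The transformation: replace every "j" with "u".
So "hjhjcwzkfmdwdor" becomes "huhucwzkfmdwdor".

huhucwzkfmdwdor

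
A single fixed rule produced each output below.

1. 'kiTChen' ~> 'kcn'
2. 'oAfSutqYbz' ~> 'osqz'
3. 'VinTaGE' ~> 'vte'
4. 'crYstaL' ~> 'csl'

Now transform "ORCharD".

ohd

The transformation: keep one character in every 3, starting at position 1 (positions 1st, 4th, 7th, ...), then convert every letter to lowercase.
"ORCharD" → "ohd".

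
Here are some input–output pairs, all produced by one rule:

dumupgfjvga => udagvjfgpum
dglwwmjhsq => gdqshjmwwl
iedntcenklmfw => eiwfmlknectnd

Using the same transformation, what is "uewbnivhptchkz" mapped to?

Looking at the pairs, the operation is to move the first 2 characters to the end (rotate left by 2), then reverse the string.
On "uewbnivhptchkz": the first step gives "wbnivhptchkzue", and the second then gives "euzkhctphvinbw".

euzkhctphvinbw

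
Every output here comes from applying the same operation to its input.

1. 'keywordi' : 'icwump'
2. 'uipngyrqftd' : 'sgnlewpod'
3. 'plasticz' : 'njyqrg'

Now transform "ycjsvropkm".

In each case the input is transformed by: shift every letter 2 places backward in the alphabet (wrapping around), then delete the last 2 characters.
Working it through for "ycjsvropkm": intermediate "wahqtpmnik", final "wahqtpmn".
(Check on "uipngyrqftd": → "sgnlewpodrb" → "sgnlewpod" ✓)

wahqtpmn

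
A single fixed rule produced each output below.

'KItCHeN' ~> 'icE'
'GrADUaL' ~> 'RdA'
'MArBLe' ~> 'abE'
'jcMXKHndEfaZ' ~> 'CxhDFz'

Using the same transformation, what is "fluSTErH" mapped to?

Lseh

In each case the input is transformed by: flip the case of every letter, then keep every other character starting from the second (positions 2nd, 4th, 6th, ...).
Working it through for "fluSTErH": intermediate "FLUsteRh", final "Lseh".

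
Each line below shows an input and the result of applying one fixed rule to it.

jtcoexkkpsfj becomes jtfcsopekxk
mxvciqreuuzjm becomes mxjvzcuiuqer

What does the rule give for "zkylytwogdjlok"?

kkoylljydtgwo

Rule — take characters alternately from the front and the back (1st, last, 2nd, 2nd-last, ...), then delete the first character.
Applying both steps to "zkylytwogdjlok": "zkkoylljydtgwo", then "kkoylljydtgwo".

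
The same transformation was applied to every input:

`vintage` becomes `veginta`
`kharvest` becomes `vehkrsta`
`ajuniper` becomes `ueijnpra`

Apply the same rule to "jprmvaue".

vejmprua

Each output is the input with this applied: sort the characters into alphabetical order, then swap the first and last characters.
On "jprmvaue" that produces "vejmprua".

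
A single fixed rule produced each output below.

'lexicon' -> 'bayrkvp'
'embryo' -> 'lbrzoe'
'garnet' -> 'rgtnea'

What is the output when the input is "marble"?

The rule is to shift every letter 13 places forward in the alphabet (wrapping around) — i.e. ROT13, then move the last 2 characters to the front (rotate right by 2).
Working it through for "marble": intermediate "zneoyr", final "yrzneo".
(Check on "embryo": → "rzoelb" → "lbrzoe" ✓)

yrzneo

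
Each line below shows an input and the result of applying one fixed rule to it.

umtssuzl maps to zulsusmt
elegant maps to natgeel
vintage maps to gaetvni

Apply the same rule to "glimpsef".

Rule — move the last 2 characters to the front (rotate right by 2), then take characters alternately from the front and the back (1st, last, 2nd, 2nd-last, ...).
Starting from "glimpsef": after the first operation, "efglimps"; after the second, "esfpgmli".
(Check on "umtssuzl": → "zlumtssu" → "zulsusmt" ✓)

esfpgmli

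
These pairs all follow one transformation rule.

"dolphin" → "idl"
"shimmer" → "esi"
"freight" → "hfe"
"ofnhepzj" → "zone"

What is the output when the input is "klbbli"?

lkb

The transformation: move the last 3 characters to the front (rotate right by 3), then keep every other character starting from the second (positions 2nd, 4th, 6th, ...).
For "klbbli", step one produces "bliklb"; step two turns that into "lkb".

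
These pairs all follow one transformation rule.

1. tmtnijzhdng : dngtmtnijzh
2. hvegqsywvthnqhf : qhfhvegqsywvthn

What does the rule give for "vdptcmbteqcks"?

The rule is to move the last 3 characters to the front (rotate right by 3).
"vdptcmbteqcks" → "cksvdptcmbteq".

cksvdptcmbteq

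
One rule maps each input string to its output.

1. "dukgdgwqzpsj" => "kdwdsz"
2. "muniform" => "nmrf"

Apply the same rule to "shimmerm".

Each output is the input with this applied: keep every other character starting from the first (positions 1st, 3rd, 5th, ...), then swap each adjacent pair of characters (1↔2, 3↔4, ...).
For "shimmerm", step one produces "simr"; step two turns that into "isrm".
(Check on "dukgdgwqzpsj": → "dkdwzs" → "kdwdsz" ✓)

isrm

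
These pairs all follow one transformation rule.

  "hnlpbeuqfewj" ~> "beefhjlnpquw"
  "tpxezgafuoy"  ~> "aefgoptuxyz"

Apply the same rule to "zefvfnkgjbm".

What's happening: sort the characters into alphabetical order.
"zefvfnkgjbm" → "beffgjkmnvz".

beffgjkmnvz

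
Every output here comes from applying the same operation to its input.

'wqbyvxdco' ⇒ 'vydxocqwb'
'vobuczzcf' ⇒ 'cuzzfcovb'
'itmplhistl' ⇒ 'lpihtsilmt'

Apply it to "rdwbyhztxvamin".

Rule — move the first 3 characters to the end (rotate left by 3), then swap each adjacent pair of characters (1↔2, 3↔4, ...).
"rdwbyhztxvamin" → "ybzhxtavimrnwd".

ybzhxtavimrnwd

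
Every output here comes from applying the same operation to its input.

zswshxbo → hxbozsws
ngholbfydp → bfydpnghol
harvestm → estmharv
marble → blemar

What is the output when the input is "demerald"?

ralddeme

What's happening: swap the front and back halves of the string.
So "demerald" becomes "ralddeme".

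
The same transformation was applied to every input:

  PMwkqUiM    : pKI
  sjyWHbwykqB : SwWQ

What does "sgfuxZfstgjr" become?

SUFG

Looking at the pairs, the operation is to flip the case of every letter, then keep one character in every 3, starting at position 1 (positions 1st, 4th, 7th, ...).
For "sgfuxZfstgjr", step one produces "SGFUXzFSTGJR"; step two turns that into "SUFG".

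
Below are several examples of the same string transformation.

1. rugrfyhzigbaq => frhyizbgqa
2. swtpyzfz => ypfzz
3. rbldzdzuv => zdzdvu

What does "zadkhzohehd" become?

hkozehdh

Looking at the pairs, the operation is to delete the first 3 characters, then swap each adjacent pair of characters (1↔2, 3↔4, ...).
On "zadkhzohehd" that produces "hkozehdh".
(Check on "rbldzdzuv": → "dzdzuv" → "zdzdvu" ✓)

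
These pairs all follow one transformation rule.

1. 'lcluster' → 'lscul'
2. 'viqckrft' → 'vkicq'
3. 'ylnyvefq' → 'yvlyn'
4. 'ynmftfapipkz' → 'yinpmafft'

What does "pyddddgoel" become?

pgydddd

The pattern: delete the last 3 characters, then take characters alternately from the front and the back (1st, last, 2nd, 2nd-last, ...).
Working it through for "pyddddgoel": intermediate "pyddddg", final "pgydddd".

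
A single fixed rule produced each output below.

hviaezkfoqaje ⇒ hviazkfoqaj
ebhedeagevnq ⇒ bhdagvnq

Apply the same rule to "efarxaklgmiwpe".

Each output is the input with this applied: remove every "e".
For "efarxaklgmiwpe" the result is "farxaklgmiwp".

farxaklgmiwp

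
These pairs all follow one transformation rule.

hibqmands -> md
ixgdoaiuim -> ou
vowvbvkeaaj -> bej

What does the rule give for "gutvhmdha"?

hh

Each output is the input with this applied: delete the first 2 characters, then keep one character in every 3, starting at position 3 (positions 3rd, 6th, 9th, ...).
"gutvhmdha" → "tvhmdha" → "hh".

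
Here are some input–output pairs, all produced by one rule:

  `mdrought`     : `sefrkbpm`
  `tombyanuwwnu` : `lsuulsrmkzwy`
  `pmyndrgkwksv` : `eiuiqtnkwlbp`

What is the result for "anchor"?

fmpyla

The transformation: swap the front and back halves of the string, then shift every letter 2 places backward in the alphabet (wrapping around).
Applying both steps to "anchor": "horanc", then "fmpyla".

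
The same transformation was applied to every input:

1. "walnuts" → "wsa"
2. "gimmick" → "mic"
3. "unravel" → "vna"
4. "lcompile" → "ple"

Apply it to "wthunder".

wre

Looking at the pairs, the operation is to sort the characters into reverse alphabetical order, then keep one character in every 3, starting at position 1 (positions 1st, 4th, 7th, ...).
For "wthunder", step one produces "wutrnhed"; step two turns that into "wre".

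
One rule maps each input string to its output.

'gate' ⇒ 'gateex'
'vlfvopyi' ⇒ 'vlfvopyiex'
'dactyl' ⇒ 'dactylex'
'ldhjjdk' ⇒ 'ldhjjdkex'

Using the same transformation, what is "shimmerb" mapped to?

In each case the input is transformed by: append "ex".
So "shimmerb" becomes "shimmerbex".

shimmerbex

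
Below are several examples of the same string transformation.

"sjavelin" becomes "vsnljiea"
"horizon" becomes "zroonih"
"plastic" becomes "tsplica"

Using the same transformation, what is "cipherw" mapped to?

The pattern: sort the characters into reverse alphabetical order.
For "cipherw" the result is "wrpihec".

wrpihec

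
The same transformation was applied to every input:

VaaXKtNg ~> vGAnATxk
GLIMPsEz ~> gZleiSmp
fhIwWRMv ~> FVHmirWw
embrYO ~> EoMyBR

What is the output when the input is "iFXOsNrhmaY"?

IyfAxMoHSRn

Looking at the pairs, the operation is to take characters alternately from the front and the back (1st, last, 2nd, 2nd-last, ...), then flip the case of every letter.
Applying both steps to "iFXOsNrhmaY": "iYFaXmOhsrN", then "IyfAxMoHSRn".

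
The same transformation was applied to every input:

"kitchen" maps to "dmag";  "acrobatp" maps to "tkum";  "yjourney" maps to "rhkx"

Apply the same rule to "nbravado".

gkow

Looking at the pairs, the operation is to keep every other character starting from the first (positions 1st, 3rd, 5th, ...), then shift every letter 7 places backward in the alphabet (wrapping around).
Starting from "nbravado": after the first operation, "nrvd"; after the second, "gkow".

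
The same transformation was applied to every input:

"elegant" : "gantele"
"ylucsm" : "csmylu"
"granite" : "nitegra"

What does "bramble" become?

mblebra

Rule — move the first 3 characters to the end (rotate left by 3).
Doing the same to "bramble": "mblebra".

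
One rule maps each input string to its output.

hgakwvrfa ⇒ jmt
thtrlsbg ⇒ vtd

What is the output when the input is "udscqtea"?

The pattern: shift every letter 2 places forward in the alphabet (wrapping around), then keep one character in every 3, starting at position 1 (positions 1st, 4th, 7th, ...).
For "udscqtea", step one produces "wfuesvgc"; step two turns that into "weg".
(Check on "thtrlsbg": → "vjvtnudi" → "vtd" ✓)

weg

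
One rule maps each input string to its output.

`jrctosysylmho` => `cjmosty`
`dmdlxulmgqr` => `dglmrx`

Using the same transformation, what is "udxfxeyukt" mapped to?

Rule — sort the characters into alphabetical order, then keep every other character starting from the first (positions 1st, 3rd, 5th, ...).
Applying both steps to "udxfxeyukt": "defktuuxxy", then "dftux".

dftux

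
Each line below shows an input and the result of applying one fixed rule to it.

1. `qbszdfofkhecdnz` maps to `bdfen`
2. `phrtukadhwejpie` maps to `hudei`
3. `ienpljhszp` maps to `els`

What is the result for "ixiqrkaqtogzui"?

What's happening: keep one character in every 3, starting at position 2 (positions 2nd, 5th, 8th, ...).
For "ixiqrkaqtogzui" the result is "xrqgi".

xrqgi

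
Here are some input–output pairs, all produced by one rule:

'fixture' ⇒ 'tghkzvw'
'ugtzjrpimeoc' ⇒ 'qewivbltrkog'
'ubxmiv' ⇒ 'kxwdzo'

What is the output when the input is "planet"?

The pattern: shift every letter 2 places forward in the alphabet (wrapping around), then move the last 2 characters to the front (rotate right by 2).
For "planet", step one produces "rncpgv"; step two turns that into "gvrncp".

gvrncp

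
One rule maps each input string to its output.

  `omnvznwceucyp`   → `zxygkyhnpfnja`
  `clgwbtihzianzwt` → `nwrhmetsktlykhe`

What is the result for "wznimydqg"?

The pattern: shift every letter 11 places forward in the alphabet (wrapping around).
For "wznimydqg" the result is "hkytxjobr".

hkytxjobr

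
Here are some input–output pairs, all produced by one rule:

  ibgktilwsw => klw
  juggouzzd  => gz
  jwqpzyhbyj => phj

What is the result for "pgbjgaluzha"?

jlh

Rule — delete the first 2 characters, then keep one character in every 3, starting at position 2 (positions 2nd, 5th, 8th, ...).
On "pgbjgaluzha": the first step gives "bjgaluzha", and the second then gives "jlh".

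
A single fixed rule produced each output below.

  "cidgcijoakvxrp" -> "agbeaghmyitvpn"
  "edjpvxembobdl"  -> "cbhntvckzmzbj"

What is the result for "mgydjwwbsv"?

Each output is the input with this applied: shift every letter 2 places backward in the alphabet (wrapping around).
Doing the same to "mgydjwwbsv": "kewbhuuzqt".

kewbhuuzqt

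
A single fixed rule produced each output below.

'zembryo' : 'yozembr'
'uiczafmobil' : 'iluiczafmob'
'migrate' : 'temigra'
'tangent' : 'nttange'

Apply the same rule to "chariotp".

tpchario

The transformation: move the last 2 characters to the front (rotate right by 2).
Applying that to "chariotp" gives "tpchario".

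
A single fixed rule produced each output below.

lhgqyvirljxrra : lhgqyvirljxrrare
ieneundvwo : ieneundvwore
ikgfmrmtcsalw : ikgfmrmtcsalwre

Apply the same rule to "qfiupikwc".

In each case the input is transformed by: append "re".
Applying that to "qfiupikwc" gives "qfiupikwcre".

qfiupikwcre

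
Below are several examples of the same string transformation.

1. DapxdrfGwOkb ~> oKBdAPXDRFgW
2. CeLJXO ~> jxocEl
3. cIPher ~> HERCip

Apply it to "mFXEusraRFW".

rfwMfxeUSRA

The transformation: flip the case of every letter, then move the last 3 characters to the front (rotate right by 3).
On "mFXEusraRFW": the first step gives "MfxeUSRArfw", and the second then gives "rfwMfxeUSRA".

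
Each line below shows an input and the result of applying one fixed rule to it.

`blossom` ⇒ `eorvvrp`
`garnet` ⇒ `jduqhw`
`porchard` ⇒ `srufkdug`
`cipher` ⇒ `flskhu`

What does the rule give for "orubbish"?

The pattern: shift every letter 3 places forward in the alphabet (wrapping around).
Applying that to "orubbish" gives "ruxeelvk".

ruxeelvk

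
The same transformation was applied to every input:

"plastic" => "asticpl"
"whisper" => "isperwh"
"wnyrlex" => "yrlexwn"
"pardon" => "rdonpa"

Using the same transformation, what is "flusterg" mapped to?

ustergfl

Looking at the pairs, the operation is to move the first 2 characters to the end (rotate left by 2).
Applying that to "flusterg" gives "ustergfl".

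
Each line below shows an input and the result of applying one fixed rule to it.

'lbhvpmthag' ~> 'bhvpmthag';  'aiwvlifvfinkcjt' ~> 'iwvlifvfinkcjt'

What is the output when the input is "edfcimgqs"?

dfcimgqs

The pattern: delete the first character.
For "edfcimgqs" the result is "dfcimgqs".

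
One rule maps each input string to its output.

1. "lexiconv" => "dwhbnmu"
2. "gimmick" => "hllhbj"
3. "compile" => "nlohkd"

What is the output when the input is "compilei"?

nlohkdh

The pattern: delete the first character, then shift every letter 1 place backward in the alphabet (wrapping around).
On "compilei": the first step gives "ompilei", and the second then gives "nlohkdh".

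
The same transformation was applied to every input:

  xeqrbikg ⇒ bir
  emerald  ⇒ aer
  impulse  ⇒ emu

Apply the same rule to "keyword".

doy

The pattern: sort the characters into alphabetical order, then keep one character in every 3, starting at position 1 (positions 1st, 4th, 7th, ...).
Doing the same to "keyword": "doy".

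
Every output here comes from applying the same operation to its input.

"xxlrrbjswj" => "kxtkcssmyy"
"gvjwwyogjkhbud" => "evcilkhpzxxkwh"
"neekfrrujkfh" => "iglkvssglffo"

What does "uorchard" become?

What's happening: shift every letter 1 place forward in the alphabet (wrapping around), then reverse the string.
Applying both steps to "uorchard": "vpsdibse", then "esbidspv".

esbidspv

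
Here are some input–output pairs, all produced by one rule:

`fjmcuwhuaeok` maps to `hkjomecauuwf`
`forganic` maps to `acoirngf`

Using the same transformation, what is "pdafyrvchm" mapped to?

Looking at the pairs, the operation is to take characters alternately from the front and the back (1st, last, 2nd, 2nd-last, ...), then swap the first and last characters.
On "pdafyrvchm": the first step gives "pmdhacfvyr", and the second then gives "rmdhacfvyp".

rmdhacfvyp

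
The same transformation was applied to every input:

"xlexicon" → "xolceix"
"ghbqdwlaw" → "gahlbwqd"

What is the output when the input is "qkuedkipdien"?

qekiudepdik

The pattern: delete the last character, then take characters alternately from the front and the back (1st, last, 2nd, 2nd-last, ...).
For "qkuedkipdien", step one produces "qkuedkipdie"; step two turns that into "qekiudepdik".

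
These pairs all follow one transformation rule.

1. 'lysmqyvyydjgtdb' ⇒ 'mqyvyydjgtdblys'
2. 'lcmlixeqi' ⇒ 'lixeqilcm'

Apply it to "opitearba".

tearbaopi

Rule — move the first 3 characters to the end (rotate left by 3).
Applying that to "opitearba" gives "tearbaopi".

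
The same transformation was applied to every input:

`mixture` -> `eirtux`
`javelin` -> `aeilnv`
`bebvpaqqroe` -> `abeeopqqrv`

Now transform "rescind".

Looking at the pairs, the operation is to delete the first character, then sort the characters into alphabetical order.
Starting from "rescind": after the first operation, "escind"; after the second, "cdeins".

cdeins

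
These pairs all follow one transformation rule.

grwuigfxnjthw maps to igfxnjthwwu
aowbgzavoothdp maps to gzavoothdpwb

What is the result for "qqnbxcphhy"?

The transformation: delete the first 2 characters, then move the first 2 characters to the end (rotate left by 2).
Starting from "qqnbxcphhy": after the first operation, "nbxcphhy"; after the second, "xcphhynb".

xcphhynb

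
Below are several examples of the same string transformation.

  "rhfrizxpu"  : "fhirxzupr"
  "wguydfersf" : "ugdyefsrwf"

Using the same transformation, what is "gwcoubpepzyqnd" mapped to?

cwuopbpeyznqgd

The transformation: move the first character to the end, then swap each adjacent pair of characters (1↔2, 3↔4, ...).
Applying that to "gwcoubpepzyqnd" gives "cwuopbpeyznqgd".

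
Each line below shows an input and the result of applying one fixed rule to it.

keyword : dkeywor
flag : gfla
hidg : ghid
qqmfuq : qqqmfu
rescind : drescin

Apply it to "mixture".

emixtur

In each case the input is transformed by: move the last character to the front.
On "mixture" that produces "emixtur".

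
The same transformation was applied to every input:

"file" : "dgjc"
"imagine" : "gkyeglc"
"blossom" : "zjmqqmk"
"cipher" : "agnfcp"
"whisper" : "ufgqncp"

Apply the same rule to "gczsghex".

eaxqefcv

Rule — shift every letter 2 places backward in the alphabet (wrapping around).
On "gczsghex" that produces "eaxqefcv".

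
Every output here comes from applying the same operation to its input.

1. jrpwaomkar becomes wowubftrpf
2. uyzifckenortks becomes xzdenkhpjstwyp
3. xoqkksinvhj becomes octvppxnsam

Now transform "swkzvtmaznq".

vxbpeayrfes

What's happening: move the last character to the front, then shift every letter 5 places forward in the alphabet (wrapping around).
Working it through for "swkzvtmaznq": intermediate "qswkzvtmazn", final "vxbpeayrfes".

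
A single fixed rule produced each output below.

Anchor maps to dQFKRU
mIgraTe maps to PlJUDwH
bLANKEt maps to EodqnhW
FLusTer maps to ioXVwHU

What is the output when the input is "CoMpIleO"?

fRpSlOHr

The transformation: flip the case of every letter, then shift every letter 3 places forward in the alphabet (wrapping around).
"CoMpIleO" → "cOmPiLEo" → "fRpSlOHr".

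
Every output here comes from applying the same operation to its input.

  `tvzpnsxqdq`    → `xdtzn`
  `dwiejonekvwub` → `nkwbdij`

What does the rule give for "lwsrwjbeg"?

What's happening: keep every other character starting from the first (positions 1st, 3rd, 5th, ...), then move the first 3 characters to the end (rotate left by 3).
Applying both steps to "lwsrwjbeg": "lswbg", then "bglsw".

bglsw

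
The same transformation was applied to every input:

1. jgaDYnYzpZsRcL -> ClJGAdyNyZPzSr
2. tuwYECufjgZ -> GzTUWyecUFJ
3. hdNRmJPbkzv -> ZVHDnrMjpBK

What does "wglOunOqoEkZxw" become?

XWWGLoUNoQOeKz

The pattern: move the last 2 characters to the front (rotate right by 2), then flip the case of every letter.
On "wglOunOqoEkZxw": the first step gives "xwwglOunOqoEkZ", and the second then gives "XWWGLoUNoQOeKz".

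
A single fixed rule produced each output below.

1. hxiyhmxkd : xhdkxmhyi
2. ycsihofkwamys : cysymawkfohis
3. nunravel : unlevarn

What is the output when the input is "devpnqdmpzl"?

edlzpmdqnpv

Rule — move the first 2 characters to the end (rotate left by 2), then reverse the string.
"devpnqdmpzl" → "vpnqdmpzlde" → "edlzpmdqnpv".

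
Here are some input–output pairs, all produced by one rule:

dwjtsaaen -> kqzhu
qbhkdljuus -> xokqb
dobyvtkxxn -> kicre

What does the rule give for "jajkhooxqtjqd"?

qqovxqk

The pattern: shift every letter 7 places forward in the alphabet (wrapping around), then keep every other character starting from the first (positions 1st, 3rd, 5th, ...).
On "jajkhooxqtjqd": the first step gives "qhqrovvexaqxk", and the second then gives "qqovxqk".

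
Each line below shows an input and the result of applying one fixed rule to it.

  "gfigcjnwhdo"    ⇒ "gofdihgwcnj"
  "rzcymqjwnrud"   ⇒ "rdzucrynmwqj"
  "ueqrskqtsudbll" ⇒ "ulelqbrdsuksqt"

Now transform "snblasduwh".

shnwbuldas

The rule is to take characters alternately from the front and the back (1st, last, 2nd, 2nd-last, ...).
Doing the same to "snblasduwh": "shnwbuldas".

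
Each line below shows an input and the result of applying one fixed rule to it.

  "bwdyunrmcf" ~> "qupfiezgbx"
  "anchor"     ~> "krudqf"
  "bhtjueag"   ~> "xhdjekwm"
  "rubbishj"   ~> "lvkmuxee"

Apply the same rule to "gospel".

shojrv

Looking at the pairs, the operation is to shift every letter 3 places forward in the alphabet (wrapping around), then swap the front and back halves of the string.
"gospel" → "shojrv".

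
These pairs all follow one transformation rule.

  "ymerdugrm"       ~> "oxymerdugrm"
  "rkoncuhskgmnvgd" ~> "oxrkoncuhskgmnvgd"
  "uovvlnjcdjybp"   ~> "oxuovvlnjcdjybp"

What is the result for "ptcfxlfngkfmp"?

Rule — prepend "ox".
"ptcfxlfngkfmp" → "oxptcfxlfngkfmp".

oxptcfxlfngkfmp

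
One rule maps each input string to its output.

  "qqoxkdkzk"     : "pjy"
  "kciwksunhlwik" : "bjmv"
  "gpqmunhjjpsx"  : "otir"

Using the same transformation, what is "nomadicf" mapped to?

nce

In each case the input is transformed by: keep one character in every 3, starting at position 2 (positions 2nd, 5th, 8th, ...), then shift every letter 1 place backward in the alphabet (wrapping around).
On "nomadicf": the first step gives "odf", and the second then gives "nce".
(Check on "kciwksunhlwik": → "cknw" → "bjmv" ✓)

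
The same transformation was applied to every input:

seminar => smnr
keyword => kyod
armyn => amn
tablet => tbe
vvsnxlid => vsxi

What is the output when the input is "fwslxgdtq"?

Rule — keep every other character starting from the first (positions 1st, 3rd, 5th, ...).
So "fwslxgdtq" becomes "fsxdq".

fsxdq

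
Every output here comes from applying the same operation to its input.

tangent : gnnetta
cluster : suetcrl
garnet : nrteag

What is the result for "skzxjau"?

xzajsuk

In each case the input is transformed by: move the first 2 characters to the end (rotate left by 2), then swap each adjacent pair of characters (1↔2, 3↔4, ...).
Doing the same to "skzxjau": "xzajsuk".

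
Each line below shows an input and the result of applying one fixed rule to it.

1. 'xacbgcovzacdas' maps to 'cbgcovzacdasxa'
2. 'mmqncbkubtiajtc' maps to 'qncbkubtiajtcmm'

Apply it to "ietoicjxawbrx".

The transformation: move the first 2 characters to the end (rotate left by 2).
For "ietoicjxawbrx" the result is "toicjxawbrxie".

toicjxawbrxie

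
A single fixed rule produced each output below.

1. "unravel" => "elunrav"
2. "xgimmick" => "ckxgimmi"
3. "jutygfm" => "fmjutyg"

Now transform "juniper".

erjunip

Looking at the pairs, the operation is to move the last 2 characters to the front (rotate right by 2).
On "juniper" that produces "erjunip".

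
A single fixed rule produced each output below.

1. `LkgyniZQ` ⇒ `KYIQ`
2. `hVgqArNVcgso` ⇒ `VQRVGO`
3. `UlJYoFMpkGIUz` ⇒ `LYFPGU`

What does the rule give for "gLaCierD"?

The rule is to keep every other character starting from the second (positions 2nd, 4th, 6th, ...), then convert every letter to uppercase.
Working it through for "gLaCierD": intermediate "LCeD", final "LCED".
(Check on "LkgyniZQ": → "kyiQ" → "KYIQ" ✓)

LCED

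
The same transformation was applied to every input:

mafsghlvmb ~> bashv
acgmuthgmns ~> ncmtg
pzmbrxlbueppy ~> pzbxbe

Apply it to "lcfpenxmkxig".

gcpnmx

In each case the input is transformed by: keep every other character starting from the second (positions 2nd, 4th, 6th, ...), then move the last character to the front.
Working it through for "lcfpenxmkxig": intermediate "cpnmxg", final "gcpnmx".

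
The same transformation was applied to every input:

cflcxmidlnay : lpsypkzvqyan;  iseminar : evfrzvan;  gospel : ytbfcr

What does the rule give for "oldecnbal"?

Rule — shift every letter 13 places forward in the alphabet (wrapping around) — i.e. ROT13, then move the last character to the front.
Working it through for "oldecnbal": intermediate "byqrpaony", final "ybyqrpaon".

ybyqrpaon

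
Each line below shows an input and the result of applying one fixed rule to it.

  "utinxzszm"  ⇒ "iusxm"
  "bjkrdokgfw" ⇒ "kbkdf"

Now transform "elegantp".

The rule is to keep every other character starting from the first (positions 1st, 3rd, 5th, ...), then swap each adjacent pair of characters (1↔2, 3↔4, ...).
"elegantp" → "eeat" → "eeta".

eeta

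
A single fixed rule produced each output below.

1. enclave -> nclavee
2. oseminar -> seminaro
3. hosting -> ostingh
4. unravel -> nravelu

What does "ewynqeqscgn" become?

wynqeqscgne

In each case the input is transformed by: move the first character to the end.
"ewynqeqscgn" → "wynqeqscgne".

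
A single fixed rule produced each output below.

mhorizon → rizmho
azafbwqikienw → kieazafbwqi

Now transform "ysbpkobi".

pkoysb

What's happening: delete the last 2 characters, then move the last 3 characters to the front (rotate right by 3).
Starting from "ysbpkobi": after the first operation, "ysbpko"; after the second, "pkoysb".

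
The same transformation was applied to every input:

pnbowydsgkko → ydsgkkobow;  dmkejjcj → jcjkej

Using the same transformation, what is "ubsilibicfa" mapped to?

The transformation: delete the first 2 characters, then move the first 3 characters to the end (rotate left by 3).
Applying both steps to "ubsilibicfa": "silibicfa", then "ibicfasil".
(Check on "dmkejjcj": → "kejjcj" → "jcjkej" ✓)

ibicfasil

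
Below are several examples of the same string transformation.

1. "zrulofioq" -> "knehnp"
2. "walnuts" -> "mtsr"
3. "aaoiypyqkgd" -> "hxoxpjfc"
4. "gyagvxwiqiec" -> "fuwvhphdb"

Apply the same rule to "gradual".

The pattern: shift every letter 1 place backward in the alphabet (wrapping around), then delete the first 3 characters.
On "gradual": the first step gives "fqzctzk", and the second then gives "ctzk".

ctzk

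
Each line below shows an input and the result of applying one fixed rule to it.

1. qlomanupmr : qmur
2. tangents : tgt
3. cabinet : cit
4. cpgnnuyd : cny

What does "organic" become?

The transformation: keep one character in every 3, starting at position 1 (positions 1st, 4th, 7th, ...).
Doing the same to "organic": "oac".

oac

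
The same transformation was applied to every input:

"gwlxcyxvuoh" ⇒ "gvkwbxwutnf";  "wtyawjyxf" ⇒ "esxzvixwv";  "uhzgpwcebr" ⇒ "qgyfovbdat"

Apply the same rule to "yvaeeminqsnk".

juzddlhmprmx

The transformation: shift every letter 1 place backward in the alphabet (wrapping around), then swap the first and last characters.
Working it through for "yvaeeminqsnk": intermediate "xuzddlhmprmj", final "juzddlhmprmx".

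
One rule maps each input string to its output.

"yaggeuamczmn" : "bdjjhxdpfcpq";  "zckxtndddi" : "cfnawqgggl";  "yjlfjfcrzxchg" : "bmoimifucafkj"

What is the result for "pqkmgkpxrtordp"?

stnpjnsauwrugs

Rule — shift every letter 3 places forward in the alphabet (wrapping around).
On "pqkmgkpxrtordp" that produces "stnpjnsauwrugs".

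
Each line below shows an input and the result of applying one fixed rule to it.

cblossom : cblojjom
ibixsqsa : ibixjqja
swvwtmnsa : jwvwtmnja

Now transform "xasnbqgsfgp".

xajnbqgjfgp

Each output is the input with this applied: replace every "s" with "j".
On "xasnbqgsfgp" that produces "xajnbqgjfgp".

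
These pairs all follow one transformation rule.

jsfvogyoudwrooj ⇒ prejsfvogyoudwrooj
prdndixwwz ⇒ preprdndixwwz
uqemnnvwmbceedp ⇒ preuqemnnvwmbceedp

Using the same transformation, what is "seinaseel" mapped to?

preseinaseel

Looking at the pairs, the operation is to prepend "pre".
For "seinaseel" the result is "preseinaseel".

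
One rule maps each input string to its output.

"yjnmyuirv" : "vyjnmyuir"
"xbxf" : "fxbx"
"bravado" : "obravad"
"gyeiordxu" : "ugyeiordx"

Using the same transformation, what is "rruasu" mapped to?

urruas

Looking at the pairs, the operation is to move the last character to the front.
Applying that to "rruasu" gives "urruas".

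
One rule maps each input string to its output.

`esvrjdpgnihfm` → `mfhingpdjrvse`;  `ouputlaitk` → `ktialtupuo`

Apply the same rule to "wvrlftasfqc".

cqfsatflrvw

The pattern: reverse the string.
"wvrlftasfqc" → "cqfsatflrvw".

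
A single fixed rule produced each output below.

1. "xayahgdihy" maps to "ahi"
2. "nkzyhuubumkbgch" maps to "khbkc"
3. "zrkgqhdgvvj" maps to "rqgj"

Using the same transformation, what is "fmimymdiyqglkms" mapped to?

myigm

What's happening: keep one character in every 3, starting at position 2 (positions 2nd, 5th, 8th, ...).
Applying that to "fmimymdiyqglkms" gives "myigm".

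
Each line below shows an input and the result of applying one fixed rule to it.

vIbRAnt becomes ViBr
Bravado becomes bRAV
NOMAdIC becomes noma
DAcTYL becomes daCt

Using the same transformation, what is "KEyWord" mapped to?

The rule is to flip the case of every letter, then keep only the first 4 characters.
"KEyWord" → "keYwORD" → "keYw".
(Check on "Bravado": → "bRAVADO" → "bRAV" ✓)

keYw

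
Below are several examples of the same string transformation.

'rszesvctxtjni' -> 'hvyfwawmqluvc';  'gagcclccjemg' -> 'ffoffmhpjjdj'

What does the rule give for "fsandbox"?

qgeraivd

Looking at the pairs, the operation is to move the first 3 characters to the end (rotate left by 3), then shift every letter 3 places forward in the alphabet (wrapping around).
On "fsandbox": the first step gives "ndboxfsa", and the second then gives "qgeraivd".
(Check on "gagcclccjemg": → "cclccjemggag" → "ffoffmhpjjdj" ✓)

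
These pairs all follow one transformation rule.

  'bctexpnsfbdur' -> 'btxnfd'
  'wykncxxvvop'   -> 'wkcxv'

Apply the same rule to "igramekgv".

The pattern: swap each adjacent pair of characters (1↔2, 3↔4, ...), then keep every other character starting from the second (positions 2nd, 4th, 6th, ...).
"igramekgv" → "giaremgkv" → "irmk".

irmk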